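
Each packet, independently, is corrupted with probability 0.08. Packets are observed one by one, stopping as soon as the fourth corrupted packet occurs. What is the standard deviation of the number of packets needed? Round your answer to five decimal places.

23.97916

Y = total packets until the fourth success; negative binomial with r=4, p=0.08.
SD(Y) = √[r(1−p)/p²] = √(575.0000000) = 23.9791576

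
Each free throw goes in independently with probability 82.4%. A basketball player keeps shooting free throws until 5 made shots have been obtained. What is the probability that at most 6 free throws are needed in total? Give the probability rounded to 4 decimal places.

0.7142

Finishing within 6 free throws ⇔ at least 5 successes in the first 6. With X ~ Binomial(6, 0.824), P(Y ≤ 6) = 1 − P(X ≤ 4).
  k=0: C(6,0)·0.824^0·0.176^6 = 0.000030
  k=1: C(6,1)·0.824^1·0.176^5 = 0.000835
  k=2: C(6,2)·0.824^2·0.176^4 = 0.009772
  k=3: C(6,3)·0.824^3·0.176^3 = 0.061003
  k=4: C(6,4)·0.824^4·0.176^2 = 0.214203
1 − 0.285843 = 0.714157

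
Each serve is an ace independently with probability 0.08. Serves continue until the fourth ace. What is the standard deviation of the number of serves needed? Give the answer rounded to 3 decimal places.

23.979

Y = total serves until the fourth success; negative binomial with r=4, p=0.08.
SD(Y) = √[r(1−p)/p²] = √(575.00000) = 23.97916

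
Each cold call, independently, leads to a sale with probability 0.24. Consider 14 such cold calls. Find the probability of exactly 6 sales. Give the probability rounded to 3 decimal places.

X ~ Binomial(n=14, p=0.24).
P(X=6) = C(14,6) · p^6 · (1−p)^8
= 3003 · 0.0001911 · 0.1113 = 0.06388

0.064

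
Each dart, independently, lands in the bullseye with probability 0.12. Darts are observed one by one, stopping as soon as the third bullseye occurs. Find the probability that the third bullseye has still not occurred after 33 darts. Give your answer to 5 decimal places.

0.22549

Needing more than 33 darts ⇔ fewer than 3 successes in the first 33. With X ~ Binomial(33, 0.12), P(Y > 33) = P(X ≤ 2).
  k=0: C(33,0)·0.12^0·0.88^33 = 0.0147207
  k=1: C(33,1)·0.12^1·0.88^32 = 0.0662431
  k=2: C(33,2)·0.12^2·0.88^31 = 0.1445304
P(X ≤ 2) = 0.2254942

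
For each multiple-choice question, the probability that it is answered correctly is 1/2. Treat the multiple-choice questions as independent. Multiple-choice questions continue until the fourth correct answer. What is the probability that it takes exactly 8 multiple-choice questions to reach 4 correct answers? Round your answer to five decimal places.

Y = trial on which the fourth success occurs; negative binomial, r=4, p=0.50.
P(Y=8) = C(7,3) · p^4 · (1−p)^4
= 35 · 0.0625 · 0.0625 = 0.1367188

0.13672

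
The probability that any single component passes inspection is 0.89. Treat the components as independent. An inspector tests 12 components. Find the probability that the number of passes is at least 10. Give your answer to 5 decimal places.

0.86233

X ~ Binomial(12, 0.89); P(X ≥ 10) = Σ C(12,k) p^k (1−p)^(12−k) over k:
  k=10: C(12,10)·0.89^10·0.11^2 = 0.2490172
  k=11: C(12,11)·0.89^11·0.11^1 = 0.3663228
  k=12: C(12,12)·0.89^12·0.11^0 = 0.2469904
Total = 0.8623305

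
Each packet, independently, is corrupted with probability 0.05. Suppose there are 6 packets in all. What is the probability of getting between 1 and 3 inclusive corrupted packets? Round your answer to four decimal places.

0.2648

X ~ Binomial(6, 0.05); P(1 ≤ X ≤ 3) = Σ C(6,k) p^k (1−p)^(6−k) over k:
  k=1: C(6,1)·0.05^1·0.95^5 = 0.232134
  k=2: C(6,2)·0.05^2·0.95^4 = 0.030544
  k=3: C(6,3)·0.05^3·0.95^3 = 0.002143
Total = 0.264822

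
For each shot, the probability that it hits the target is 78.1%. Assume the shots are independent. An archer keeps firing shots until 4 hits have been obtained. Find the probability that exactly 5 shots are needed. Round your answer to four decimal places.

Y = trial on which the fourth success occurs; negative binomial, r=4, p=0.781.
P(Y=5) = C(4,3) · p^4 · (1−p)^1
= 4 · 0.37205 · 0.219 = 0.325918

0.3259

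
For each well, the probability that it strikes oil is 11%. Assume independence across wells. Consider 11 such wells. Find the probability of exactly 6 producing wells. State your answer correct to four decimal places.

X ~ Binomial(n=11, p=0.11).
P(X=6) = C(11,6) · p^6 · (1−p)^5
= 462 · 1.7716e-06 · 0.55841 = 0.000457

0.0005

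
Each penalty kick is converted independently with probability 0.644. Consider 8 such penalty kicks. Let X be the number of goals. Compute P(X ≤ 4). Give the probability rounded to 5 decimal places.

0.30655

X ~ Binomial(8, 0.644); P(X ≤ 4) = Σ C(8,k) p^k (1−p)^(8−k) over k:
  k=0: C(8,0)·0.644^0·0.356^8 = 0.0002580
  k=1: C(8,1)·0.644^1·0.356^7 = 0.0037336
  k=2: C(8,2)·0.644^2·0.356^6 = 0.0236390
  k=3: C(8,3)·0.644^3·0.356^5 = 0.0855255
  k=4: C(8,4)·0.644^4·0.356^4 = 0.1933933
Total = 0.3065494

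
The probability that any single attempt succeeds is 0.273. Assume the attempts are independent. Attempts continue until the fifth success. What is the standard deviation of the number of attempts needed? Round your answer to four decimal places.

6.9838

Y = total attempts until the fifth success; negative binomial with r=5, p=0.273.
SD(Y) = √[r(1−p)/p²] = √(48.772961) = 6.983764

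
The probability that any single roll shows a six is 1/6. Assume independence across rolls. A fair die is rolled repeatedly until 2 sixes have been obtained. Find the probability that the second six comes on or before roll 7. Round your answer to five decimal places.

0.33020

Finishing within 7 rolls ⇔ at least 2 successes in the first 7. With X ~ Binomial(7, 0.166667), P(Y ≤ 7) = 1 − P(X ≤ 1).
  k=0: C(7,0)·0.166667^0·0.833333^7 = 0.2790816
  k=1: C(7,1)·0.166667^1·0.833333^6 = 0.3907143
1 − 0.6697960 = 0.3302040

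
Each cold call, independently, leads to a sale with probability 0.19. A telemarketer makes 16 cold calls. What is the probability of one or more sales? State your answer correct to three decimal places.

0.966

P(at least one) = 1 − P(none) = 1 − (1 − 0.19)^16
= 1 − 0.03434 = 0.96566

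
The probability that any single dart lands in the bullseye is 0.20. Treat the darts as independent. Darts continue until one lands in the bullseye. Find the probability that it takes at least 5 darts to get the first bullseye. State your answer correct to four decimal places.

0.4096

Y = number of darts to the first success; geometric, p = 0.20.
P(Y > 4) = P(first 4 all fail) = (1−p)^4 = 0.409600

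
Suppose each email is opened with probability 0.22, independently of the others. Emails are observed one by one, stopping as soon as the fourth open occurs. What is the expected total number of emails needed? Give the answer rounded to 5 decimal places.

18.18182

Y = total emails until the fourth success; negative binomial with r=4, p=0.22.
E[Y] = r / p = 4 / 0.22 = 18.1818182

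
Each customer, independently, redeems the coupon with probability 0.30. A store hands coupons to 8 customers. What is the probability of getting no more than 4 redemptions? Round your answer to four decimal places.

X ~ Binomial(8, 0.30); P(X ≤ 4) = Σ C(8,k) p^k (1−p)^(8−k) over k:
  k=0: C(8,0)·0.30^0·0.70^8 = 0.057648
  k=1: C(8,1)·0.30^1·0.70^7 = 0.197650
  k=2: C(8,2)·0.30^2·0.70^6 = 0.296475
  k=3: C(8,3)·0.30^3·0.70^5 = 0.254122
  k=4: C(8,4)·0.30^4·0.70^4 = 0.136137
Total = 0.942032

0.9420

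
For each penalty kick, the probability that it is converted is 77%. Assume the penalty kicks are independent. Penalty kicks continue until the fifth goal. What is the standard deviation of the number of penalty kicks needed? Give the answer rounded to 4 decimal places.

Y = total penalty kicks until the fifth success; negative binomial with r=5, p=0.77.
SD(Y) = √[r(1−p)/p²] = √(1.939619) = 1.392702

1.3927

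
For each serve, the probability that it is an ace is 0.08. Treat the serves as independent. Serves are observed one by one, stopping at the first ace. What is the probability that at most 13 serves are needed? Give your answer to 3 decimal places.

Y = number of serves to the first success; geometric, p = 0.08.
P(Y ≤ 13) = 1 − (1−p)^13 = 1 − 0.33825 = 0.66175

0.662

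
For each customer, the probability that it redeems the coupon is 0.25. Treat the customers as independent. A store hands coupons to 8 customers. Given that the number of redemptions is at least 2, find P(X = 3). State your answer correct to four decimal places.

0.3281

X ~ Binomial(8, 0.25). Want P(X=3 | X≥2) = P(X=3) / P(X≥2).
P(X=3) = C(8,3)·0.25^3·0.75^5 = 0.207642
P(X≥2) = 1 − 0.100113 − 0.266968 = 0.632919
Ratio = 0.207642 / 0.632919 = 0.328070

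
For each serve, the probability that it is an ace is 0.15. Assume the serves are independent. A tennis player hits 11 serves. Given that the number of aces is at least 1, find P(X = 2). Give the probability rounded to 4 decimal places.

0.3442

X ~ Binomial(11, 0.15). Want P(X=2 | X≥1) = P(X=2) / P(X≥1).
P(X=2) = C(11,2)·0.15^2·0.85^9 = 0.286626
P(X≥1) = 1 − 0.167343 = 0.832657
Ratio = 0.286626 / 0.832657 = 0.344231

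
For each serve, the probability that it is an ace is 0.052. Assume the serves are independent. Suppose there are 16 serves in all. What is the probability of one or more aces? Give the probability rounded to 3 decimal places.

0.574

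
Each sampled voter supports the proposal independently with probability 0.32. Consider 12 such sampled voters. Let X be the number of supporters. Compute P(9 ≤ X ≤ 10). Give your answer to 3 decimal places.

0.003

X ~ Binomial(12, 0.32); P(9 ≤ X ≤ 10) = Σ C(12,k) p^k (1−p)^(12−k) over k:
  k=9: C(12,9)·0.32^9·0.68^3 = 0.00243
  k=10: C(12,10)·0.32^10·0.68^2 = 0.00034
Total = 0.00278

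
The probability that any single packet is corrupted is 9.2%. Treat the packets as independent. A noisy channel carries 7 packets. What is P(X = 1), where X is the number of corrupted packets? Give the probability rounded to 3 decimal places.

0.361

X ~ Binomial(n=7, p=0.092).
P(X=1) = C(7,1) · p^1 · (1−p)^6
= 7 · 0.092 · 0.56042 = 0.36091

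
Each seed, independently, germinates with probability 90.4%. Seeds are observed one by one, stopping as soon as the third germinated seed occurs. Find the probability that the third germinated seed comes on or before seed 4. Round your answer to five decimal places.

Finishing within 4 seeds ⇔ at least 3 successes in the first 4. With X ~ Binomial(4, 0.904), P(Y ≤ 4) = 1 − P(X ≤ 2).
  k=0: C(4,0)·0.904^0·0.096^4 = 0.0000849
  k=1: C(4,1)·0.904^1·0.096^3 = 0.0031992
  k=2: C(4,2)·0.904^2·0.096^2 = 0.0451888
1 − 0.0484729 = 0.9515271

0.95153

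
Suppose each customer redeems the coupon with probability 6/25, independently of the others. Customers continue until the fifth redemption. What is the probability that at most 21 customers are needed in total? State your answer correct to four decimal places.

0.5917

Finishing within 21 customers ⇔ at least 5 successes in the first 21. With X ~ Binomial(21, 0.24), P(Y ≤ 21) = 1 − P(X ≤ 4).
  k=0: C(21,0)·0.24^0·0.76^21 = 0.003141
  k=1: C(21,1)·0.24^1·0.76^20 = 0.020831
  k=2: C(21,2)·0.24^2·0.76^19 = 0.065781
  k=3: C(21,3)·0.24^3·0.76^18 = 0.131562
  k=4: C(21,4)·0.24^4·0.76^17 = 0.186956
1 − 0.408271 = 0.591729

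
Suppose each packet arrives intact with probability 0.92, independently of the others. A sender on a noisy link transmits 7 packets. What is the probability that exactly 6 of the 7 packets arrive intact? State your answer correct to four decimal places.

0.3396

X ~ Binomial(n=7, p=0.92).
P(X=6) = C(7,6) · p^6 · (1−p)^1
= 7 · 0.60636 · 0.08 = 0.339559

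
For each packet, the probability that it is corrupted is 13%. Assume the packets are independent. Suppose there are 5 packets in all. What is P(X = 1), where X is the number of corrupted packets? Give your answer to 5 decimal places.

0.37238

X ~ Binomial(n=5, p=0.13).
P(X=1) = C(5,1) · p^1 · (1−p)^4
= 5 · 0.13 · 0.5729 = 0.3723834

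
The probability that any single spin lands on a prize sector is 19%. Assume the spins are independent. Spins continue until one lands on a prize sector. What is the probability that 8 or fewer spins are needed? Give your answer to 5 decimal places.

0.81470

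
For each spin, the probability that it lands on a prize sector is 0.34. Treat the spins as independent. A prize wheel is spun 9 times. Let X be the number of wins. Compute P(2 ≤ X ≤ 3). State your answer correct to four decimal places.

X ~ Binomial(9, 0.34); P(2 ≤ X ≤ 3) = Σ C(9,k) p^k (1−p)^(9−k) over k:
  k=2: C(9,2)·0.34^2·0.66^7 = 0.227022
  k=3: C(9,3)·0.34^3·0.66^6 = 0.272885
Total = 0.499907

0.4999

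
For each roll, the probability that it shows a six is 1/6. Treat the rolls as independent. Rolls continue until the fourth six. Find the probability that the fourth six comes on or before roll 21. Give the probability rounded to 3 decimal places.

0.473

Finishing within 21 rolls ⇔ at least 4 successes in the first 21. With X ~ Binomial(21, 0.166667), P(Y ≤ 21) = 1 − P(X ≤ 3).
  k=0: C(21,0)·0.166667^0·0.833333^21 = 0.02174
  k=1: C(21,1)·0.166667^1·0.833333^20 = 0.09129
  k=2: C(21,2)·0.166667^2·0.833333^19 = 0.18259
  k=3: C(21,3)·0.166667^3·0.833333^18 = 0.23128
1 − 0.52690 = 0.47310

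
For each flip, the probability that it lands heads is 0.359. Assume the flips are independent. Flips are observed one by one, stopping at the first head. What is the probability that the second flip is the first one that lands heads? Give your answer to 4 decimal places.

Geometric (trials to first success), p = 0.359.
P(Y = 2) = (1−p)^1 · p = 0.641 · 0.359 = 0.230119

0.2301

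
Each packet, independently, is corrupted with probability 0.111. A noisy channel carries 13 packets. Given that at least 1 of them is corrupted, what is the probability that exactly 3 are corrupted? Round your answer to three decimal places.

0.154

X ~ Binomial(13, 0.111). Want P(X=3 | X≥1) = P(X=3) / P(X≥1).
P(X=3) = C(13,3)·0.111^3·0.889^10 = 0.12060
P(X≥1) = 1 − 0.21663 = 0.78337
Ratio = 0.12060 / 0.78337 = 0.15395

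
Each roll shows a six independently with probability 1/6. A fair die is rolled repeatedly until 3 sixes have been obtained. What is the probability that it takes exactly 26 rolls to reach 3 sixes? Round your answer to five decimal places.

Y = trial on which the third success occurs; negative binomial, r=3, p=0.166667.
P(Y=26) = C(25,2) · p^3 · (1−p)^23
= 300 · 0.0046296 · 0.015095 = 0.0209652

0.02097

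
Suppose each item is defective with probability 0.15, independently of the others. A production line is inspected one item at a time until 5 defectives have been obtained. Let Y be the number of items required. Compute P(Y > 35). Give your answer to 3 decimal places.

0.381

Needing more than 35 items ⇔ fewer than 5 successes in the first 35. With X ~ Binomial(35, 0.15), P(Y > 35) = P(X ≤ 4).
  k=0: C(35,0)·0.15^0·0.85^35 = 0.00339
  k=1: C(35,1)·0.15^1·0.85^34 = 0.02091
  k=2: C(35,2)·0.15^2·0.85^33 = 0.06274
  k=3: C(35,3)·0.15^3·0.85^32 = 0.12178
  k=4: C(35,4)·0.15^4·0.85^31 = 0.17193
P(X ≤ 4) = 0.38075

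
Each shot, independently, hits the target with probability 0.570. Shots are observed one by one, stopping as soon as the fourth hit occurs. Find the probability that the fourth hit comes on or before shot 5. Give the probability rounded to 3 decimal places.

Finishing within 5 shots ⇔ at least 4 successes in the first 5. With X ~ Binomial(5, 0.57), P(Y ≤ 5) = 1 − P(X ≤ 3).
  k=0: C(5,0)·0.57^0·0.43^5 = 0.01470
  k=1: C(5,1)·0.57^1·0.43^4 = 0.09744
  k=2: C(5,2)·0.57^2·0.43^3 = 0.25832
  k=3: C(5,3)·0.57^3·0.43^2 = 0.34242
1 − 0.71288 = 0.28712

0.287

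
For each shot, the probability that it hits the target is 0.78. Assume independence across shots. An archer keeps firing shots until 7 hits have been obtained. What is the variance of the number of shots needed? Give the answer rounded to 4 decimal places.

Y = total shots until the seventh success; negative binomial with r=7, p=0.78.
Var(Y) = r(1−p)/p² = 7·0.22 / 0.78² = 2.531229

2.5312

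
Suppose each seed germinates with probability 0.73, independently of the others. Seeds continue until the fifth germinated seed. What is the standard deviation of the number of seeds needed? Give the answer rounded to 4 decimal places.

1.5916

Y = total seeds until the fifth success; negative binomial with r=5, p=0.73.
SD(Y) = √[r(1−p)/p²] = √(2.533308) = 1.591637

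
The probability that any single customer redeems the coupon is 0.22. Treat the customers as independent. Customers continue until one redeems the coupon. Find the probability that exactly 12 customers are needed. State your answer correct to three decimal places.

0.014

Geometric (trials to first success), p = 0.22.
P(Y = 12) = (1−p)^11 · p = 0.065019 · 0.22 = 0.01430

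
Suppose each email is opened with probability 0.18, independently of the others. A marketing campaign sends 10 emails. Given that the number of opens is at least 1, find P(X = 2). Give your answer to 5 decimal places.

0.34553

X ~ Binomial(10, 0.18). Want P(X=2 | X≥1) = P(X=2) / P(X≥1).
P(X=2) = C(10,2)·0.18^2·0.82^8 = 0.2980357
P(X≥1) = 1 − 0.1374480 = 0.8625520
Ratio = 0.2980357 / 0.8625520 = 0.3455279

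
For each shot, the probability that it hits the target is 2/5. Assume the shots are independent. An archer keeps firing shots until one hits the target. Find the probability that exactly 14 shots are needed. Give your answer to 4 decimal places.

Geometric (trials to first success), p = 0.40.
P(Y = 14) = (1−p)^13 · p = 0.0013061 · 0.40 = 0.000522

0.0005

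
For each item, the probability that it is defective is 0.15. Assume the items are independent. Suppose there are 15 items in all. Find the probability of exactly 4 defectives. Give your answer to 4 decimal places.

0.1156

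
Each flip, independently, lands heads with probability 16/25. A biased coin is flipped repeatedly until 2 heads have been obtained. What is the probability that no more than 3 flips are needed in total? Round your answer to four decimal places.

0.7045

Finishing within 3 flips ⇔ at least 2 successes in the first 3. With X ~ Binomial(3, 0.64), P(Y ≤ 3) = 1 − P(X ≤ 1).
  k=0: C(3,0)·0.64^0·0.36^3 = 0.046656
  k=1: C(3,1)·0.64^1·0.36^2 = 0.248832
1 − 0.295488 = 0.704512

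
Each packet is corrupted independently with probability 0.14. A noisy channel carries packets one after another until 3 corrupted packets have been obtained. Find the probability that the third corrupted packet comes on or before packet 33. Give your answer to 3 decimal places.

Finishing within 33 packets ⇔ at least 3 successes in the first 33. With X ~ Binomial(33, 0.14), P(Y ≤ 33) = 1 − P(X ≤ 2).
  k=0: C(33,0)·0.14^0·0.86^33 = 0.00689
  k=1: C(33,1)·0.14^1·0.86^32 = 0.03703
  k=2: C(33,2)·0.14^2·0.86^31 = 0.09646
1 − 0.14039 = 0.85961

0.860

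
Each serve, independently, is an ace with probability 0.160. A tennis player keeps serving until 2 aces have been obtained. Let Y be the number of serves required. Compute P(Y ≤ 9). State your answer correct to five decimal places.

0.43484

Finishing within 9 serves ⇔ at least 2 successes in the first 9. With X ~ Binomial(9, 0.16), P(Y ≤ 9) = 1 − P(X ≤ 1).
  k=0: C(9,0)·0.16^0·0.84^9 = 0.2082157
  k=1: C(9,1)·0.16^1·0.84^8 = 0.3569413
1 − 0.5651570 = 0.4348430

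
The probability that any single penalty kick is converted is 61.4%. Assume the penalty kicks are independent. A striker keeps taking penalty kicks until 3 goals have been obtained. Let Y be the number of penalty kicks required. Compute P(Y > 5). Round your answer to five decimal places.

Needing more than 5 penalty kicks ⇔ fewer than 3 successes in the first 5. With X ~ Binomial(5, 0.614), P(Y > 5) = P(X ≤ 2).
  k=0: C(5,0)·0.614^0·0.386^5 = 0.0085691
  k=1: C(5,1)·0.614^1·0.386^4 = 0.0681534
  k=2: C(5,2)·0.614^2·0.386^3 = 0.2168197
P(X ≤ 2) = 0.2935422

0.29354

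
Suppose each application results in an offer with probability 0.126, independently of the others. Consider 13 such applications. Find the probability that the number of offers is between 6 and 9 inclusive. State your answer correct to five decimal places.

0.00311

X ~ Binomial(13, 0.126); P(6 ≤ X ≤ 9) = Σ C(13,k) p^k (1−p)^(13−k) over k:
  k=6: C(13,6)·0.126^6·0.874^7 = 0.0026750
  k=7: C(13,7)·0.126^7·0.874^6 = 0.0003856
  k=8: C(13,8)·0.126^8·0.874^5 = 0.0000417
  k=9: C(13,9)·0.126^9·0.874^4 = 0.0000033
Total = 0.0031057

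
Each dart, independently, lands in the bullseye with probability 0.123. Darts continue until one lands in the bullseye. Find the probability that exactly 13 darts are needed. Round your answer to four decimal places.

Geometric (trials to first success), p = 0.123.
P(Y = 13) = (1−p)^12 · p = 0.20701 · 0.123 = 0.025462

0.0255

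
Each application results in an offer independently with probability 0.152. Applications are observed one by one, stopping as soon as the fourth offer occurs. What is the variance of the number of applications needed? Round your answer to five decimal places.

Y = total applications until the fourth success; negative binomial with r=4, p=0.152.
Var(Y) = r(1−p)/p² = 4·0.848 / 0.152² = 146.8144044

146.81440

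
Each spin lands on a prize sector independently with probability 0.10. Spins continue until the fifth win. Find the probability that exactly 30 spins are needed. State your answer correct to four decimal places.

Y = trial on which the fifth success occurs; negative binomial, r=5, p=0.10.
P(Y=30) = C(29,4) · p^5 · (1−p)^25
= 23751 · 1e-05 · 0.07179 = 0.017051

0.0171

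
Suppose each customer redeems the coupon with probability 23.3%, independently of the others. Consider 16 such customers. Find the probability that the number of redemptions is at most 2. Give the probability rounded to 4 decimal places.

0.2429

X ~ Binomial(16, 0.233); P(X ≤ 2) = Σ C(16,k) p^k (1−p)^(16−k) over k:
  k=0: C(16,0)·0.233^0·0.767^16 = 0.014346
  k=1: C(16,1)·0.233^1·0.767^15 = 0.069728
  k=2: C(16,2)·0.233^2·0.767^14 = 0.158865
Total = 0.242939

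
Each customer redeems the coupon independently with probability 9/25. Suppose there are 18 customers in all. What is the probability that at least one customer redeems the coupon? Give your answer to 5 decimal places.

P(at least one) = 1 − P(none) = 1 − (1 − 0.36)^18
= 1 − 0.0003245 = 0.9996755

0.99968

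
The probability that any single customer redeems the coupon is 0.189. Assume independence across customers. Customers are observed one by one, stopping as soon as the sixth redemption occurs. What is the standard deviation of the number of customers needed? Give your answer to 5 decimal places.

Y = total customers until the sixth success; negative binomial with r=6, p=0.189.
SD(Y) = √[r(1−p)/p²] = √(136.2223902) = 11.6714348

11.67143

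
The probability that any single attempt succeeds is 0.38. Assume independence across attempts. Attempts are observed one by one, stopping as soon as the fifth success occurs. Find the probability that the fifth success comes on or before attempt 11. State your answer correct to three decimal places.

0.412

Finishing within 11 attempts ⇔ at least 5 successes in the first 11. With X ~ Binomial(11, 0.38), P(Y ≤ 11) = 1 − P(X ≤ 4).
  k=0: C(11,0)·0.38^0·0.62^11 = 0.00520
  k=1: C(11,1)·0.38^1·0.62^10 = 0.03508
  k=2: C(11,2)·0.38^2·0.62^9 = 0.10751
  k=3: C(11,3)·0.38^3·0.62^8 = 0.19768
  k=4: C(11,4)·0.38^4·0.62^7 = 0.24232
1 − 0.58780 = 0.41220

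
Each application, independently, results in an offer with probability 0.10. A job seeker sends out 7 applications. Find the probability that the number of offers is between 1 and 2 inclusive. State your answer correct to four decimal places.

0.4960

X ~ Binomial(7, 0.10); P(1 ≤ X ≤ 2) = Σ C(7,k) p^k (1−p)^(7−k) over k:
  k=1: C(7,1)·0.10^1·0.90^6 = 0.372009
  k=2: C(7,2)·0.10^2·0.90^5 = 0.124003
Total = 0.496012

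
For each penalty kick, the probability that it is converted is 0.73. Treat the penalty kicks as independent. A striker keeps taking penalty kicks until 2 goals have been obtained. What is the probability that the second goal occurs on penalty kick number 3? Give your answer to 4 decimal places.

Y = trial on which the second success occurs; negative binomial, r=2, p=0.73.
P(Y=3) = C(2,1) · p^2 · (1−p)^1
= 2 · 0.5329 · 0.27 = 0.287766

0.2878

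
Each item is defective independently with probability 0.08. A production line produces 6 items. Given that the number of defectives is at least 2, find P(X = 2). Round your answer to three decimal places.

0.890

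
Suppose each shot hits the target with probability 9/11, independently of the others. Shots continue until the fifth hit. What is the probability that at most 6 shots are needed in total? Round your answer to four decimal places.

0.7000

Finishing within 6 shots ⇔ at least 5 successes in the first 6. With X ~ Binomial(6, 0.818182), P(Y ≤ 6) = 1 − P(X ≤ 4).
  k=0: C(6,0)·0.818182^0·0.181818^6 = 0.000036
  k=1: C(6,1)·0.818182^1·0.181818^5 = 0.000975
  k=2: C(6,2)·0.818182^2·0.181818^4 = 0.010973
  k=3: C(6,3)·0.818182^3·0.181818^3 = 0.065840
  k=4: C(6,4)·0.818182^4·0.181818^2 = 0.222211
1 − 0.300036 = 0.699964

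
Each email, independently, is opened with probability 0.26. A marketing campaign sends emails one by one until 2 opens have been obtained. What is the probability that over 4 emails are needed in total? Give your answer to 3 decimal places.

Needing more than 4 emails ⇔ fewer than 2 successes in the first 4. With X ~ Binomial(4, 0.26), P(Y > 4) = P(X ≤ 1).
  k=0: C(4,0)·0.26^0·0.74^4 = 0.29987
  k=1: C(4,1)·0.26^1·0.74^3 = 0.42143
P(X ≤ 1) = 0.72130

0.721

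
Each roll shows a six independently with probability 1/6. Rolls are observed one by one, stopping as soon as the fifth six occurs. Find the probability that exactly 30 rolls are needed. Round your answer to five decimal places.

0.03202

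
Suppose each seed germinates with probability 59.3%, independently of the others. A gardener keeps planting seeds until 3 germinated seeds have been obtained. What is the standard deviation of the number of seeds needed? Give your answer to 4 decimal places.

1.8634

Y = total seeds until the third success; negative binomial with r=3, p=0.593.
SD(Y) = √[r(1−p)/p²] = √(3.472212) = 1.863387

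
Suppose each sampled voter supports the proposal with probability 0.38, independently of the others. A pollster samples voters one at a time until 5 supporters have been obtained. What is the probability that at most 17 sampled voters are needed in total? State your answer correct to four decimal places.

0.8360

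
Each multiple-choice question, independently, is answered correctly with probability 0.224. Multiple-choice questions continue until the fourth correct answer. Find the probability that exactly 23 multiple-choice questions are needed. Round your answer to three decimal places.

Y = trial on which the fourth success occurs; negative binomial, r=4, p=0.224.
P(Y=23) = C(22,3) · p^4 · (1−p)^19
= 1540 · 0.0025176 · 0.0080793 = 0.03132

0.031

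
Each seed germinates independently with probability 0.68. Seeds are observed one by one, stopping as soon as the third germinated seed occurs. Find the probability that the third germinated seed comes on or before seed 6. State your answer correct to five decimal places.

0.91251

Finishing within 6 seeds ⇔ at least 3 successes in the first 6. With X ~ Binomial(6, 0.68), P(Y ≤ 6) = 1 − P(X ≤ 2).
  k=0: C(6,0)·0.68^0·0.32^6 = 0.0010737
  k=1: C(6,1)·0.68^1·0.32^5 = 0.0136902
  k=2: C(6,2)·0.68^2·0.32^4 = 0.0727292
1 − 0.0874932 = 0.9125068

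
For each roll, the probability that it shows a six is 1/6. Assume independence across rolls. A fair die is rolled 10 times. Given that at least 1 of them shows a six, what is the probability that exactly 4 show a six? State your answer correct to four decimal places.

0.0647

X ~ Binomial(10, 0.166667). Want P(X=4 | X≥1) = P(X=4) / P(X≥1).
P(X=4) = C(10,4)·0.166667^4·0.833333^6 = 0.054266
P(X≥1) = 1 − 0.161506 = 0.838494
Ratio = 0.054266 / 0.838494 = 0.064718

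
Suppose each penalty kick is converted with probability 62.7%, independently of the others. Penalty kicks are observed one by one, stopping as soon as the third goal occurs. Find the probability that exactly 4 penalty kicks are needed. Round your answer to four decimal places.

0.2758

Y = trial on which the third success occurs; negative binomial, r=3, p=0.627.
P(Y=4) = C(3,2) · p^3 · (1−p)^1
= 3 · 0.24649 · 0.373 = 0.275824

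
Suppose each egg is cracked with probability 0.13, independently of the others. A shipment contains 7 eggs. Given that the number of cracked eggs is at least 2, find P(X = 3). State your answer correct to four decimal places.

0.1931

X ~ Binomial(7, 0.13). Want P(X=3 | X≥2) = P(X=3) / P(X≥2).
P(X=3) = C(7,3)·0.13^3·0.87^4 = 0.044053
P(X≥2) = 1 − 0.377255 − 0.394600 = 0.228145
Ratio = 0.044053 / 0.228145 = 0.193092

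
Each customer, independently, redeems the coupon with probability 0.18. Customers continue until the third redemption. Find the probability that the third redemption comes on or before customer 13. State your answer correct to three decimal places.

0.423

Finishing within 13 customers ⇔ at least 3 successes in the first 13. With X ~ Binomial(13, 0.18), P(Y ≤ 13) = 1 − P(X ≤ 2).
  k=0: C(13,0)·0.18^0·0.82^13 = 0.07578
  k=1: C(13,1)·0.18^1·0.82^12 = 0.21626
  k=2: C(13,2)·0.18^2·0.82^11 = 0.28483
1 − 0.57688 = 0.42312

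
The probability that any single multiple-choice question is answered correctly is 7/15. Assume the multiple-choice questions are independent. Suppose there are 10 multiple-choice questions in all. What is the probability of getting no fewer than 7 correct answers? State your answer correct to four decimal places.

X ~ Binomial(10, 0.466667); P(X ≥ 7) = Σ C(10,k) p^k (1−p)^(10−k) over k:
  k=7: C(10,7)·0.466667^7·0.533333^3 = 0.087746
  k=8: C(10,8)·0.466667^8·0.533333^2 = 0.028791
  k=9: C(10,9)·0.466667^9·0.533333^1 = 0.005598
  k=10: C(10,10)·0.466667^10·0.533333^0 = 0.000490
Total = 0.122625

0.1226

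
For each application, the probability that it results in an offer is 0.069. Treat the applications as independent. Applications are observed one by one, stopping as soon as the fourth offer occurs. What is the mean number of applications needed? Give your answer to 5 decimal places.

Y = total applications until the fourth success; negative binomial with r=4, p=0.069.
E[Y] = r / p = 4 / 0.069 = 57.9710145

57.97101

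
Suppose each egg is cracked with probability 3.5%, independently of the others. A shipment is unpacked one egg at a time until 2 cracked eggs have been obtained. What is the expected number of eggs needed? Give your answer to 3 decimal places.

57.143

Y = total eggs until the second success; negative binomial with r=2, p=0.035.
E[Y] = r / p = 2 / 0.035 = 57.14286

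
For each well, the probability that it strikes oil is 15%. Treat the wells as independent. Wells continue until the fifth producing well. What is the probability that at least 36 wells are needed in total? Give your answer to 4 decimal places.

0.3807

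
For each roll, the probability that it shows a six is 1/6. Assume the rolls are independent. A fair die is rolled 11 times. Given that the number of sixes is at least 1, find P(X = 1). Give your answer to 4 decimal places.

0.3421

X ~ Binomial(11, 0.166667). Want P(X=1 | X≥1) = P(X=1) / P(X≥1).
P(X=1) = C(11,1)·0.166667^1·0.833333^10 = 0.296094
P(X≥1) = 1 − 0.134588 = 0.865412
Ratio = 0.296094 / 0.865412 = 0.342142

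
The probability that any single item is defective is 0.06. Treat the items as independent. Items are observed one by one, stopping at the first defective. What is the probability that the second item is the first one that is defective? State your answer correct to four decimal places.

Geometric (trials to first success), p = 0.06.
P(Y = 2) = (1−p)^1 · p = 0.94 · 0.06 = 0.056400

0.0564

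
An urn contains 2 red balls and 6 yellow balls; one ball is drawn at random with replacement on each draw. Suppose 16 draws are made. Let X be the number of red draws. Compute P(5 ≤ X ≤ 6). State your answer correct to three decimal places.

X ~ Binomial(16, 0.25); P(5 ≤ X ≤ 6) = Σ C(16,k) p^k (1−p)^(16−k) over k:
  k=5: C(16,5)·0.25^5·0.75^11 = 0.18016
  k=6: C(16,6)·0.25^6·0.75^10 = 0.11010
Total = 0.29026

0.290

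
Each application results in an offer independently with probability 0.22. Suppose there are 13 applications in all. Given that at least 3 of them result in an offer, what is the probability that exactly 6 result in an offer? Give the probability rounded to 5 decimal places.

0.05996

X ~ Binomial(13, 0.22). Want P(X=6 | X≥3) = P(X=6) / P(X≥3).
P(X=6) = C(13,6)·0.22^6·0.78^7 = 0.0341756
P(X≥3) = 1 − 0.0395576 − 0.1450445 − 0.2454599 = 0.5699380
Ratio = 0.0341756 / 0.5699380 = 0.0599636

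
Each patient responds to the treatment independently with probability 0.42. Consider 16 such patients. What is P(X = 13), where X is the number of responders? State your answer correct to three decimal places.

0.001

X ~ Binomial(n=16, p=0.42).
P(X=13) = C(16,13) · p^13 · (1−p)^3
= 560 · 1.2654e-05 · 0.19511 = 0.00138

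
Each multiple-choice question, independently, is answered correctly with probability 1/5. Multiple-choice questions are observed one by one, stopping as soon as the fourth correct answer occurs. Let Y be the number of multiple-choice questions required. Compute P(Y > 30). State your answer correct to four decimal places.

Needing more than 30 multiple-choice questions ⇔ fewer than 4 successes in the first 30. With X ~ Binomial(30, 0.20), P(Y > 30) = P(X ≤ 3).
  k=0: C(30,0)·0.20^0·0.80^30 = 0.001238
  k=1: C(30,1)·0.20^1·0.80^29 = 0.009285
  k=2: C(30,2)·0.20^2·0.80^28 = 0.033656
  k=3: C(30,3)·0.20^3·0.80^27 = 0.078532
P(X ≤ 3) = 0.122711

0.1227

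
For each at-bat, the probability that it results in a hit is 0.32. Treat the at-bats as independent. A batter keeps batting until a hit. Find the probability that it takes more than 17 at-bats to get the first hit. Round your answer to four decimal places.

0.0014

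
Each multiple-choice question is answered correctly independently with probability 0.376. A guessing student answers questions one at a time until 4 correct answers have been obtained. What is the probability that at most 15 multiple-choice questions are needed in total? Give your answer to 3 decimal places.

0.875

Finishing within 15 multiple-choice questions ⇔ at least 4 successes in the first 15. With X ~ Binomial(15, 0.376), P(Y ≤ 15) = 1 − P(X ≤ 3).
  k=0: C(15,0)·0.376^0·0.624^15 = 0.00085
  k=1: C(15,1)·0.376^1·0.624^14 = 0.00765
  k=2: C(15,2)·0.376^2·0.624^13 = 0.03228
  k=3: C(15,3)·0.376^3·0.624^12 = 0.08429
1 − 0.12508 = 0.87492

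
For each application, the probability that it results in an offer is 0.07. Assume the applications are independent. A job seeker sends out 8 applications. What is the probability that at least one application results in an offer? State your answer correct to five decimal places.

P(at least one) = 1 − P(none) = 1 − (1 − 0.07)^8
= 1 − 0.5595818 = 0.4404182

0.44042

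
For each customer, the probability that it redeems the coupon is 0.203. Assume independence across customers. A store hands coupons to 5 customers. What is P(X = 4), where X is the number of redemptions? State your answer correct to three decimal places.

X ~ Binomial(n=5, p=0.203).
P(X=4) = C(5,4) · p^4 · (1−p)^1
= 5 · 0.0016982 · 0.797 = 0.00677

0.007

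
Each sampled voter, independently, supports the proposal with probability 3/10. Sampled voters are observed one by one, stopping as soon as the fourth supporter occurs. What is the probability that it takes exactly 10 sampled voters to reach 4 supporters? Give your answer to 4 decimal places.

Y = trial on which the fourth success occurs; negative binomial, r=4, p=0.30.
P(Y=10) = C(9,3) · p^4 · (1−p)^6
= 84 · 0.0081 · 0.11765 = 0.080048

0.0800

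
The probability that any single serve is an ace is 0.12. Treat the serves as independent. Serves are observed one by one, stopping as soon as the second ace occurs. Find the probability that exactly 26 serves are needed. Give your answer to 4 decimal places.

Y = trial on which the second success occurs; negative binomial, r=2, p=0.12.
P(Y=26) = C(25,1) · p^2 · (1−p)^24
= 25 · 0.0144 · 0.046514 = 0.016745

0.0167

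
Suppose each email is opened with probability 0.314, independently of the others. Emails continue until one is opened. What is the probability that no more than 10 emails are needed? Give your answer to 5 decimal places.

Y = number of emails to the first success; geometric, p = 0.314.
P(Y ≤ 10) = 1 − (1−p)^10 = 1 − 0.0230803 = 0.9769197

0.97692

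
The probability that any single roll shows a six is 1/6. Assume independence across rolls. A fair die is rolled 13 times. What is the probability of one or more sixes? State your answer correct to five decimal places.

0.90654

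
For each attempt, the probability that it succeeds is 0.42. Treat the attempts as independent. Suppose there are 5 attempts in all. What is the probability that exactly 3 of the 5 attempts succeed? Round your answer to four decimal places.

X ~ Binomial(n=5, p=0.42).
P(X=3) = C(5,3) · p^3 · (1−p)^2
= 10 · 0.074088 · 0.3364 = 0.249232

0.2492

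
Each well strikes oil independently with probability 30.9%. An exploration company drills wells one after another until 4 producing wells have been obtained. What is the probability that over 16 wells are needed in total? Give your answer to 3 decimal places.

0.222

Needing more than 16 wells ⇔ fewer than 4 successes in the first 16. With X ~ Binomial(16, 0.309), P(Y > 16) = P(X ≤ 3).
  k=0: C(16,0)·0.309^0·0.691^16 = 0.00270
  k=1: C(16,1)·0.309^1·0.691^15 = 0.01933
  k=2: C(16,2)·0.309^2·0.691^14 = 0.06483
  k=3: C(16,3)·0.309^3·0.691^13 = 0.13529
P(X ≤ 3) = 0.22216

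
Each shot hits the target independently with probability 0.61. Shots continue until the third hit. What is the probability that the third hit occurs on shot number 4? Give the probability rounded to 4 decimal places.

Y = trial on which the third success occurs; negative binomial, r=3, p=0.61.
P(Y=4) = C(3,2) · p^3 · (1−p)^1
= 3 · 0.22698 · 0.39 = 0.265568

0.2656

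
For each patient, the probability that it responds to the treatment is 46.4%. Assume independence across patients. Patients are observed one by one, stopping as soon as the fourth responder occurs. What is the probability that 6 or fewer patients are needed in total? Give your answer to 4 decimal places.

0.2789

Finishing within 6 patients ⇔ at least 4 successes in the first 6. With X ~ Binomial(6, 0.464), P(Y ≤ 6) = 1 − P(X ≤ 3).
  k=0: C(6,0)·0.464^0·0.536^6 = 0.023713
  k=1: C(6,1)·0.464^1·0.536^5 = 0.123167
  k=2: C(6,2)·0.464^2·0.536^4 = 0.266555
  k=3: C(6,3)·0.464^3·0.536^3 = 0.307665
1 − 0.721100 = 0.278900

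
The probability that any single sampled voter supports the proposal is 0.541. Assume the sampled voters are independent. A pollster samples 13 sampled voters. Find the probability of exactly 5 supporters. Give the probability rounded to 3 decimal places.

X ~ Binomial(n=13, p=0.541).
P(X=5) = C(13,5) · p^5 · (1−p)^8
= 1287 · 0.046343 · 0.0019702 = 0.11751

0.118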